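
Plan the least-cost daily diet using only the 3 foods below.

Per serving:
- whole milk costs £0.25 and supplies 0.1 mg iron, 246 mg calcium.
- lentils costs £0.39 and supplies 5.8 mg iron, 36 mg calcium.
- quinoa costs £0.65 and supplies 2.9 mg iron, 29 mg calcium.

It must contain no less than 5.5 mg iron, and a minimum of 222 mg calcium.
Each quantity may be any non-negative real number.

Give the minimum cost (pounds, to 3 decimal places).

This is a linear program. Let x1 = servings of whole milk, x2 = servings of lentils, x3 = servings of quinoa.
Minimise 0.25x1 + 0.39x2 + 0.65x3 s.t.:
  0.1x1 + 5.8x2 + 2.9x3 ≥ 5.5   (iron)
  246x1 + 36x2 + 29x3 ≥ 222   (calcium)
  x1, x2, x3 ≥ 0.
The cheapest feasible vertex uses only whole milk, lentils; quinoa is not used. Binding constraints: iron and calcium.
So whole milk = 0.7656 servings, lentils = 0.9351 servings.
Hence cost = 0.25·0.7656 + 0.39·0.9351 = £0.55609.

£0.556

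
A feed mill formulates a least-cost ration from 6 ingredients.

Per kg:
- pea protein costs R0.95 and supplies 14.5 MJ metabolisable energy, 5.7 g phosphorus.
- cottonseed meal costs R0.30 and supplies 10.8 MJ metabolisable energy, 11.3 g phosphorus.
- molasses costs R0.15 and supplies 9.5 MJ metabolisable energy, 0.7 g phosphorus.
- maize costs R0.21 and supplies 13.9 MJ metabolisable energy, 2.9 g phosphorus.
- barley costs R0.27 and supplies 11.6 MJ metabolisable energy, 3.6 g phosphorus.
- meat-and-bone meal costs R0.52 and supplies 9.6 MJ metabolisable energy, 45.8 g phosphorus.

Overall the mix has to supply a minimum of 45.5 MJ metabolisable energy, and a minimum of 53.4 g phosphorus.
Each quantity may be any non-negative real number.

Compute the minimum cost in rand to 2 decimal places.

Set it up as a linear program. Let x1 = kg of pea protein, x2 = kg of cottonseed meal, x3 = kg of molasses, x4 = kg of maize, x5 = kg of barley, x6 = kg of meat-and-bone meal.
Minimize 0.95x1 + 0.3x2 + 0.15x3 + 0.21x4 + 0.27x5 + 0.52x6 subject to:
  14.5x1 + 10.8x2 + 9.5x3 + 13.9x4 + 11.6x5 + 9.6x6 ≥ 45.5   (metabolisable energy)
  5.7x1 + 11.3x2 + 0.7x3 + 2.9x4 + 3.6x5 + 45.8x6 ≥ 53.4   (phosphorus)
  x1, x2, x3, x4, x5, x6 ≥ 0.
The optimal basis is {maize, meat-and-bone meal}; pea protein, cottonseed meal, molasses, barley drop out. Binding constraints: metabolisable energy and phosphorus.
Solving gives x4 = 2.581, x6 = 1.003.
Objective = 0.21·2.581 + 0.52·1.003 = 1.0636.

R1.06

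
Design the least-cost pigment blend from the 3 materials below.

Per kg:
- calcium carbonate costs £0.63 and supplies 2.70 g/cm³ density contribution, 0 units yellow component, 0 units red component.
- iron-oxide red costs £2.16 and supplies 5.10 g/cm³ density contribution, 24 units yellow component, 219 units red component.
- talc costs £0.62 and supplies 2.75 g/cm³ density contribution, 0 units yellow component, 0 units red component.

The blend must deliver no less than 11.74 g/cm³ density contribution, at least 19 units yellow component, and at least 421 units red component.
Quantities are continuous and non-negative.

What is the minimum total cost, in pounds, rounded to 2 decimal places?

£4.59

Let x1 = kg of calcium carbonate, x2 = kg of iron-oxide red, x3 = kg of talc.
Minimise 0.63x1 + 2.16x2 + 0.62x3 subject to:
  2.7x1 + 5.1x2 + 2.75x3 ≥ 11.74   (density contribution)
  24x2 ≥ 19   (yellow component)
  219x2 ≥ 421   (red component)
  x1, x2, x3 ≥ 0.
The minimum-cost mix takes nothing from calcium carbonate — only iron-oxide red, talc. There the density contribution and red component constraints are tight.
Solving gives x2 = 1.922, x3 = 0.704.
Cost = 2.16·1.922 + 0.62·0.704 = 4.5880.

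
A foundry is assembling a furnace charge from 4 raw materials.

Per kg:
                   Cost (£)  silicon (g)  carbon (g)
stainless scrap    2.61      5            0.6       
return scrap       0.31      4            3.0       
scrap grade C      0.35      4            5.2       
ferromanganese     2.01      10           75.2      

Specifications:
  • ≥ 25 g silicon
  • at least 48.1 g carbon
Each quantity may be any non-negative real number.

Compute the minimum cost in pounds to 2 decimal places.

Let x1 = kg of stainless scrap, x2 = kg of return scrap, x3 = kg of scrap grade C, x4 = kg of ferromanganese.
min 2.61x1 + 0.31x2 + 0.35x3 + 2.01x4 s.t.:
  5x1 + 4x2 + 4x3 + 10x4 ≥ 25   (silicon)
  0.6x1 + 3x2 + 5.2x3 + 75.2x4 ≥ 48.1   (carbon)
  x1, x2, x3, x4 ≥ 0.
The optimal basis is {scrap grade C, ferromanganese}; stainless scrap, return scrap drop out. The silicon and carbon requirements are met with equality.
Solving gives x3 = 5.623, x4 = 0.2508.
Total cost: 0.35·5.623 + 2.01·0.2508 = 2.4722.

£2.47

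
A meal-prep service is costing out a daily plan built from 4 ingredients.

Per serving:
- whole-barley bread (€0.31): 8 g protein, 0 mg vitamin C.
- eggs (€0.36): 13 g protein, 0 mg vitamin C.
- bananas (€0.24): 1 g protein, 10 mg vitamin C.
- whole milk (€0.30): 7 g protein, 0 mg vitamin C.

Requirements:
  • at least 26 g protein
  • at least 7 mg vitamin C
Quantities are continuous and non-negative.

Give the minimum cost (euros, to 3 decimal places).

€0.869

Let x1 = servings of whole-barley bread, x2 = servings of eggs, x3 = servings of bananas, x4 = servings of whole milk.
Minimize 0.31x1 + 0.36x2 + 0.24x3 + 0.3x4 with:
  8x1 + 13x2 + 1x3 + 7x4 ≥ 26   (protein)
  10x3 ≥ 7   (vitamin C)
  x1, x2, x3, x4 ≥ 0.
The cheapest feasible vertex uses only eggs, bananas; whole-barley bread, whole milk are not used. The protein and vitamin C requirements are met with equality.
Solving gives x2 = 1.946, x3 = 0.7.
Total cost: 0.36·1.946 + 0.24·0.7 = 0.86856.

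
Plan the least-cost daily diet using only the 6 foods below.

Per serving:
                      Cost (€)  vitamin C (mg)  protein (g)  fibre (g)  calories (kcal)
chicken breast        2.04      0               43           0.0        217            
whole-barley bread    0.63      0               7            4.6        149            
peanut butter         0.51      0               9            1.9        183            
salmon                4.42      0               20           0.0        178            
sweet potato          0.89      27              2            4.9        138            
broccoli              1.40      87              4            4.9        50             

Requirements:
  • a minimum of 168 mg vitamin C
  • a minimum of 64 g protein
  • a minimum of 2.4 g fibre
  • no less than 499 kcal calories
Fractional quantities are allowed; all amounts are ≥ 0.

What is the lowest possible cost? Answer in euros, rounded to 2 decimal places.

€5.44

Let x1 = servings of chicken breast, x2 = servings of whole-barley bread, x3 = servings of peanut butter, x4 = servings of salmon, x5 = servings of sweet potato, x6 = servings of broccoli.
min 2.04x1 + 0.63x2 + 0.51x3 + 4.42x4 + 0.89x5 + 1.4x6 with:
  27x5 + 87x6 ≥ 168   (vitamin C)
  43x1 + 7x2 + 9x3 + 20x4 + 2x5 + 4x6 ≥ 64   (protein)
  4.6x2 + 1.9x3 + 4.9x5 + 4.9x6 ≥ 2.4   (fibre)
  217x1 + 149x2 + 183x3 + 178x4 + 138x5 + 50x6 ≥ 499   (calories)
  x1, x2, x3, x4, x5, x6 ≥ 0.
At the optimum only chicken breast, peanut butter, broccoli are positive (whole-barley bread, salmon, sweet potato = 0). The vitamin C, protein, calories requirements are met with equality.
So chicken breast = 1.1285 servings, peanut butter = 0.86096 servings, broccoli = 1.931 servings.
Hence cost = 2.04·1.1285 + 0.51·0.86096 + 1.4·1.931 = €5.4446.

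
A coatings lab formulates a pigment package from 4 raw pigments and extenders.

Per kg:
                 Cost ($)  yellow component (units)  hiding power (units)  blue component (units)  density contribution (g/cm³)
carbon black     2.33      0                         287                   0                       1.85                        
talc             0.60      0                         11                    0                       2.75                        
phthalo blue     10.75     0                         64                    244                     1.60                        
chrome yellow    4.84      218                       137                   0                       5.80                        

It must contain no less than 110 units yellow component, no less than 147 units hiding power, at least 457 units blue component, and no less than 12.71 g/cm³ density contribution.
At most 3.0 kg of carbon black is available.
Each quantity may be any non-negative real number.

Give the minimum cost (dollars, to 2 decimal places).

Set it up as a linear program. Let x1 = kg of carbon black, x2 = kg of talc, x3 = kg of phthalo blue, x4 = kg of chrome yellow.
Minimize 2.33x1 + 0.6x2 + 10.75x3 + 4.84x4 subject to:
  218x4 ≥ 110   (yellow component)
  287x1 + 11x2 + 64x3 + 137x4 ≥ 147   (hiding power)
  244x3 ≥ 457   (blue component)
  1.85x1 + 2.75x2 + 1.6x3 + 5.8x4 ≥ 12.71   (density contribution)
  x1 ≤ 3
  x1, x2, x3, x4 ≥ 0.
At the optimum only talc, phthalo blue, chrome yellow are positive (carbon black = 0). There the yellow component, blue component, density contribution constraints are tight.
So talc = 2.468 kg, phthalo blue = 1.873 kg, chrome yellow = 0.5046 kg.
Objective = 0.6·2.468 + 10.75·1.873 + 4.84·0.5046 = 24.0578.

$24.06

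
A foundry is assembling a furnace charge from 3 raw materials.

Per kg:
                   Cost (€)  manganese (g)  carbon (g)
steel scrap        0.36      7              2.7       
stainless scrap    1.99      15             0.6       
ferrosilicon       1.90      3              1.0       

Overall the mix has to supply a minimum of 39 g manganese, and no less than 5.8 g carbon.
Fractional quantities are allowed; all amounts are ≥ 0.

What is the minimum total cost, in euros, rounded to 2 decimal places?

This is a linear program. Let x1 = kg of steel scrap, x2 = kg of stainless scrap, x3 = kg of ferrosilicon.
min 0.36x1 + 1.99x2 + 1.9x3 subject to:
  7x1 + 15x2 + 3x3 ≥ 39   (manganese)
  2.7x1 + 0.6x2 + 1x3 ≥ 5.8   (carbon)
  x1, x2, x3 ≥ 0.
The minimum-cost mix takes nothing from stainless scrap, ferrosilicon — only steel scrap. There the manganese constraint is tight.
Solving gives x1 = 5.571.
Total cost: 0.36·5.571 = 2.0056.

€2.01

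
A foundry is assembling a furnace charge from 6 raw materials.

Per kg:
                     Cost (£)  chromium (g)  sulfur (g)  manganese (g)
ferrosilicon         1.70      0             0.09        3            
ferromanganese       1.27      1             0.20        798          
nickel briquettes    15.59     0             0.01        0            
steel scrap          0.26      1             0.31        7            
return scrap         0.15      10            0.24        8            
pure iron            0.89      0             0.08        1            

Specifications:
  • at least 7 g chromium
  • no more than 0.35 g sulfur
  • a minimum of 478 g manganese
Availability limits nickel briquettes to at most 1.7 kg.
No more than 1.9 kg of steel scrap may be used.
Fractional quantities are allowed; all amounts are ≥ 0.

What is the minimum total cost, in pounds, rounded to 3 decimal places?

£0.849

Treat it as an LP. Let x1 = kg of ferrosilicon, x2 = kg of ferromanganese, x3 = kg of nickel briquettes, x4 = kg of steel scrap, x5 = kg of return scrap, x6 = kg of pure iron.
Minimize 1.7x1 + 1.27x2 + 15.59x3 + 0.26x4 + 0.15x5 + 0.89x6 subject to:
  1x2 + 1x4 + 10x5 ≥ 7   (chromium)
  0.09x1 + 0.2x2 + 0.01x3 + 0.31x4 + 0.24x5 + 0.08x6 ≤ 0.35   (sulfur)
  3x1 + 798x2 + 7x4 + 8x5 + 1x6 ≥ 478   (manganese)
  x3 ≤ 1.7
  x4 ≤ 1.9
  x1, x2, x3, x4, x5, x6 ≥ 0.
The optimal basis is {ferromanganese, return scrap}; ferrosilicon, nickel briquettes, steel scrap, pure iron drop out. There the chromium and manganese constraints are tight.
That vertex is x2 = 0.5926, x5 = 0.6407.
Objective = 1.27·0.5926 + 0.15·0.6407 = 0.84871.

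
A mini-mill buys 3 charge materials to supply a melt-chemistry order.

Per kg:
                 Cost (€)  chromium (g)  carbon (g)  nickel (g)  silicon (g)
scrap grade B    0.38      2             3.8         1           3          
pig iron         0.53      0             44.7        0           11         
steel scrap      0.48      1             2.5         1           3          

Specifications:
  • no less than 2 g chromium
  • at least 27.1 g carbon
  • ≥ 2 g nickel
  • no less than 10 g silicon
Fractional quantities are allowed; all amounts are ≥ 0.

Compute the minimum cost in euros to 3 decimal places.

€0.991

Treat it as an LP. Let x1 = kg of scrap grade B, x2 = kg of pig iron, x3 = kg of steel scrap.
Minimise 0.38x1 + 0.53x2 + 0.48x3 with:
  2x1 + 1x3 ≥ 2   (chromium)
  3.8x1 + 44.7x2 + 2.5x3 ≥ 27.1   (carbon)
  1x1 + 1x3 ≥ 2   (nickel)
  3x1 + 11x2 + 3x3 ≥ 10   (silicon)
  x1, x2, x3 ≥ 0.
The minimum-cost mix takes nothing from steel scrap — only scrap grade B, pig iron. The carbon and nickel requirements are met with equality.
Solving gives x1 = 2, x2 = 0.4362.
Total cost: 0.38·2 + 0.53·0.4362 = 0.99119.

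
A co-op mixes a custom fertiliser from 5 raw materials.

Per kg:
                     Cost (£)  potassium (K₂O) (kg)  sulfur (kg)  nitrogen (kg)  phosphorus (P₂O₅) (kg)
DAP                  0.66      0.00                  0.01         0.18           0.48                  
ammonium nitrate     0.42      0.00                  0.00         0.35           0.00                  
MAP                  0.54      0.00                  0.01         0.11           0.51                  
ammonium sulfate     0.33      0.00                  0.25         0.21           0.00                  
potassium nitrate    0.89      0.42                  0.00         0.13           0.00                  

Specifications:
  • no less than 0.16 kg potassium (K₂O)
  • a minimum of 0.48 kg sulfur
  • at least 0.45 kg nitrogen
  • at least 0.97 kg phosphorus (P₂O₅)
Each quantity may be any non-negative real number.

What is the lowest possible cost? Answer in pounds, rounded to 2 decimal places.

£1.97

Let x1 = kg of DAP, x2 = kg of ammonium nitrate, x3 = kg of MAP, x4 = kg of ammonium sulfate, x5 = kg of potassium nitrate.
Minimize 0.66x1 + 0.42x2 + 0.54x3 + 0.33x4 + 0.89x5 subject to:
  0.42x5 ≥ 0.16   (potassium (K₂O))
  0.01x1 + 0.01x3 + 0.25x4 ≥ 0.48   (sulfur)
  0.18x1 + 0.35x2 + 0.11x3 + 0.21x4 + 0.13x5 ≥ 0.45   (nitrogen)
  0.48x1 + 0.51x3 ≥ 0.97   (phosphorus (P₂O₅))
  x1, x2, x3, x4, x5 ≥ 0.
The minimum-cost mix takes nothing from DAP, ammonium nitrate — only MAP, ammonium sulfate, potassium nitrate. The potassium (K₂O), sulfur, phosphorus (P₂O₅) requirements are met with equality.
That vertex is x3 = 1.902, x4 = 1.844, x5 = 0.381.
Cost = 0.54·1.902 + 0.33·1.844 + 0.89·0.381 = 1.9747.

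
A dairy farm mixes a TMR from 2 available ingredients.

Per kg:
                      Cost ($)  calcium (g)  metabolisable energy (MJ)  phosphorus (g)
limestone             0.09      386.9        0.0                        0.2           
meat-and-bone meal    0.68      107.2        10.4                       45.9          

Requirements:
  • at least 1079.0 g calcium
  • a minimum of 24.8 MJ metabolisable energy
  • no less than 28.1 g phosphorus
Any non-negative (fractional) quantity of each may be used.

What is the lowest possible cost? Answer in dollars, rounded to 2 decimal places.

$1.81

Treat it as an LP. Let x1 = kg of limestone, x2 = kg of meat-and-bone meal.
min 0.09x1 + 0.68x2 subject to:
  386.9x1 + 107.2x2 ≥ 1079   (calcium)
  10.4x2 ≥ 24.8   (metabolisable energy)
  0.2x1 + 45.9x2 ≥ 28.1   (phosphorus)
  x1, x2 ≥ 0.
Both inputs are positive at the optimum. There the calcium and metabolisable energy constraints are tight.
Solving gives x1 = 2.128, x2 = 2.385.
Objective = 0.09·2.128 + 0.68·2.385 = 1.8133.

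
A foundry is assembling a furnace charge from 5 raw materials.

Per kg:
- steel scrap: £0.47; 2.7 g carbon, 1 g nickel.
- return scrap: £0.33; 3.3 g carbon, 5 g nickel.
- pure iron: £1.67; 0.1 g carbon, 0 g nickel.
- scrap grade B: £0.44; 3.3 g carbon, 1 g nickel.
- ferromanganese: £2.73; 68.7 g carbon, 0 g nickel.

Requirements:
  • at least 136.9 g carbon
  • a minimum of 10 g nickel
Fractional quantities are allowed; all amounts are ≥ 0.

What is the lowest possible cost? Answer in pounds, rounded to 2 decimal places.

Treat it as an LP. Let x1 = kg of steel scrap, x2 = kg of return scrap, x3 = kg of pure iron, x4 = kg of scrap grade B, x5 = kg of ferromanganese.
min 0.47x1 + 0.33x2 + 1.67x3 + 0.44x4 + 2.73x5 s.t.:
  2.7x1 + 3.3x2 + 0.1x3 + 3.3x4 + 68.7x5 ≥ 136.9   (carbon)
  1x1 + 5x2 + 1x4 ≥ 10   (nickel)
  x1, x2, x3, x4, x5 ≥ 0.
The optimal basis is {return scrap, ferromanganese}; steel scrap, pure iron, scrap grade B drop out. There the carbon and nickel constraints are tight.
That vertex is x2 = 2, x5 = 1.897.
Objective = 0.33·2 + 2.73·1.897 = 5.8388.

£5.84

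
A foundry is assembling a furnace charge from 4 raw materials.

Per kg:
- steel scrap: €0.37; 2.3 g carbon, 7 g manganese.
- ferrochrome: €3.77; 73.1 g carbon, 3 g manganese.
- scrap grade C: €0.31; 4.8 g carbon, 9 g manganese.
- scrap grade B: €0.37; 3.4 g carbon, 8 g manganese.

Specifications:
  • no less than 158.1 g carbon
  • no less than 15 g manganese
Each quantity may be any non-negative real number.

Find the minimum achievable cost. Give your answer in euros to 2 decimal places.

Treat it as an LP. Let x1 = kg of steel scrap, x2 = kg of ferrochrome, x3 = kg of scrap grade C, x4 = kg of scrap grade B.
min 0.37x1 + 3.77x2 + 0.31x3 + 0.37x4 s.t.:
  2.3x1 + 73.1x2 + 4.8x3 + 3.4x4 ≥ 158.1   (carbon)
  7x1 + 3x2 + 9x3 + 8x4 ≥ 15   (manganese)
  x1, x2, x3, x4 ≥ 0.
The minimum-cost mix takes nothing from steel scrap, scrap grade B — only ferrochrome, scrap grade C. Binding constraints: carbon and manganese.
Optimal quantities: ferrochrome = 2.099 kg, scrap grade C = 0.9669 kg.
Cost = 3.77·2.099 + 0.31·0.9669 = 8.2130.

€8.21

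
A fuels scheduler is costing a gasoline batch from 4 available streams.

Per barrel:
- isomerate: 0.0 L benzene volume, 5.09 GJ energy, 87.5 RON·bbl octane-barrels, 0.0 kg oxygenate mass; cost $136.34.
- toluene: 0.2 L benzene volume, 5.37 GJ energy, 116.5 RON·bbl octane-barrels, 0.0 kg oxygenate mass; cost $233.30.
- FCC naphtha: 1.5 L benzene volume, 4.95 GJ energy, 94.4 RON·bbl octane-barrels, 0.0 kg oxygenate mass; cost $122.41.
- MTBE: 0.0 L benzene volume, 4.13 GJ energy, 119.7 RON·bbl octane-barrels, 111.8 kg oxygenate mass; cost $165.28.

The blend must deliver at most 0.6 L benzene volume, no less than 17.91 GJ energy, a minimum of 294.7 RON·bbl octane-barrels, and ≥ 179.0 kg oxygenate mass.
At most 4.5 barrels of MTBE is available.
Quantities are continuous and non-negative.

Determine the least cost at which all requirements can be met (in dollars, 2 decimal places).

$563.17

Let x1 = barrels of isomerate, x2 = barrels of toluene, x3 = barrels of FCC naphtha, x4 = barrels of MTBE.
Minimise 136.34x1 + 233.3x2 + 122.41x3 + 165.28x4 s.t.:
  0.2x2 + 1.5x3 ≤ 0.6   (benzene volume)
  5.09x1 + 5.37x2 + 4.95x3 + 4.13x4 ≥ 17.91   (energy)
  87.5x1 + 116.5x2 + 94.4x3 + 119.7x4 ≥ 294.7   (octane-barrels)
  111.8x4 ≥ 179   (oxygenate mass)
  x4 ≤ 4.5
  x1, x2, x3, x4 ≥ 0.
At the optimum only isomerate, FCC naphtha, MTBE are positive (toluene = 0). Binding constraints: benzene volume, energy, oxygenate mass.
That vertex is x1 = 1.83056, x3 = 0.4, x4 = 1.60107.
Hence cost = 136.34·1.83056 + 122.41·0.4 + 165.28·1.60107 = $563.1674.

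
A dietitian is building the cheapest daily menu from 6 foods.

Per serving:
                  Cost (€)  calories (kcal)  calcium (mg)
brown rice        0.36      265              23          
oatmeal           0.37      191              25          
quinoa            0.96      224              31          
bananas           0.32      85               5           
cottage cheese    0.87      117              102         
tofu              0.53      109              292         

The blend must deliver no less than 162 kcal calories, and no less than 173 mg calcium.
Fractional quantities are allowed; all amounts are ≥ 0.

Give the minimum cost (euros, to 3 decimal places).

This is a linear program. Let x1 = servings of brown rice, x2 = servings of oatmeal, x3 = servings of quinoa, x4 = servings of bananas, x5 = servings of cottage cheese, x6 = servings of tofu.
min 0.36x1 + 0.37x2 + 0.96x3 + 0.32x4 + 0.87x5 + 0.53x6 subject to:
  265x1 + 191x2 + 224x3 + 85x4 + 117x5 + 109x6 ≥ 162   (calories)
  23x1 + 25x2 + 31x3 + 5x4 + 102x5 + 292x6 ≥ 173   (calcium)
  x1, x2, x3, x4, x5, x6 ≥ 0.
At the optimum only brown rice, tofu are positive (oatmeal, quinoa, bananas, cottage cheese = 0). The calories and calcium requirements are met with equality.
So brown rice = 0.3799 servings, tofu = 0.5625 servings.
Total cost: 0.36·0.3799 + 0.53·0.5625 = 0.43489.

€0.435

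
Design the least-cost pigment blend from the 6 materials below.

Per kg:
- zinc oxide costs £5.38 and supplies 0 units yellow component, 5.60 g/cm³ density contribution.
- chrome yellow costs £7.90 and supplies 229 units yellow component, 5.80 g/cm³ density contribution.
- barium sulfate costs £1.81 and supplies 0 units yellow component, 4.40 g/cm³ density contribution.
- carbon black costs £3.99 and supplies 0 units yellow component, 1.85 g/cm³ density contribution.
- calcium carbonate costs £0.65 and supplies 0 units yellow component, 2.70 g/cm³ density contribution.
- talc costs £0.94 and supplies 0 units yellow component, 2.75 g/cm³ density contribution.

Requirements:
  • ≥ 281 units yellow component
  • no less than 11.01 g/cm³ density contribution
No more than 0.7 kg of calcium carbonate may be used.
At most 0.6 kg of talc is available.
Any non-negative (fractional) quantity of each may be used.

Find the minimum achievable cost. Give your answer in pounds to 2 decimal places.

£10.86

This is a linear program. Let x1 = kg of zinc oxide, x2 = kg of chrome yellow, x3 = kg of barium sulfate, x4 = kg of carbon black, x5 = kg of calcium carbonate, x6 = kg of talc.
Minimise 5.38x1 + 7.9x2 + 1.81x3 + 3.99x4 + 0.65x5 + 0.94x6 s.t.:
  229x2 ≥ 281   (yellow component)
  5.6x1 + 5.8x2 + 4.4x3 + 1.85x4 + 2.7x5 + 2.75x6 ≥ 11.01   (density contribution)
  x5 ≤ 0.7
  x6 ≤ 0.6
  x1, x2, x3, x4, x5, x6 ≥ 0.
The cheapest feasible vertex uses only chrome yellow, barium sulfate, calcium carbonate, talc; zinc oxide, carbon black are not used. There the yellow component, density contribution, the calcium carbonate cap, the talc cap constraints are tight.
That vertex is x2 = 1.227, x3 = 0.08022, x5 = 0.7, x6 = 0.6.
Hence cost = 7.9·1.227 + 1.81·0.08022 + 0.65·0.7 + 0.94·0.6 = £10.8575.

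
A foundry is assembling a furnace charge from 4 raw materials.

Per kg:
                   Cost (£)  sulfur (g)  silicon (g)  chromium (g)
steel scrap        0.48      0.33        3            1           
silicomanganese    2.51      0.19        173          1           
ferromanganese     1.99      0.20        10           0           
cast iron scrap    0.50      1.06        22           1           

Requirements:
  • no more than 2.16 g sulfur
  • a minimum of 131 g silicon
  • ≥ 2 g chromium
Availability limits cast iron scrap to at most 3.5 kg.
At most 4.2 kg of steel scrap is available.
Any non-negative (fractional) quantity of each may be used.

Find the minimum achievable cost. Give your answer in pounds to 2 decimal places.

£2.16

Set it up as a linear program. Let x1 = kg of steel scrap, x2 = kg of silicomanganese, x3 = kg of ferromanganese, x4 = kg of cast iron scrap.
Minimise 0.48x1 + 2.51x2 + 1.99x3 + 0.5x4 with:
  0.33x1 + 0.19x2 + 0.2x3 + 1.06x4 ≤ 2.16   (sulfur)
  3x1 + 173x2 + 10x3 + 22x4 ≥ 131   (silicon)
  1x1 + 1x2 + 1x4 ≥ 2   (chromium)
  x4 ≤ 3.5
  x1 ≤ 4.2
  x1, x2, x3, x4 ≥ 0.
The optimal basis is {silicomanganese, cast iron scrap}; steel scrap, ferromanganese drop out. Binding constraints: silicon and chromium.
Solving gives x2 = 0.5762, x4 = 1.424.
Hence cost = 2.51·0.5762 + 0.5·1.424 = £2.1583.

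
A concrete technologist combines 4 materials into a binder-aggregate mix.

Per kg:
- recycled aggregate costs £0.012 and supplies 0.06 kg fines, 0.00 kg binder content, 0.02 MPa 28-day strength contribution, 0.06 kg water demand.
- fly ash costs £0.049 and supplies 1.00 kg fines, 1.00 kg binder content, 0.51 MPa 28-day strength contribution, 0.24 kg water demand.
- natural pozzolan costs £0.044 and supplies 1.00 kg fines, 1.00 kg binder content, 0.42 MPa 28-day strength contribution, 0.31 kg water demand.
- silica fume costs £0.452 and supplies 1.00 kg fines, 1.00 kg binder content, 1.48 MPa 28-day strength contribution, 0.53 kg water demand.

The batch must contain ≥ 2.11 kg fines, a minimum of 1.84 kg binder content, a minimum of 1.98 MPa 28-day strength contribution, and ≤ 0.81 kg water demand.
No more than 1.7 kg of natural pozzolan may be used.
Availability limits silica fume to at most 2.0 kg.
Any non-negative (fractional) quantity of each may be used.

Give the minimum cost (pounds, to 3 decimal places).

Let x1 = kg of recycled aggregate, x2 = kg of fly ash, x3 = kg of natural pozzolan, x4 = kg of silica fume.
min 0.012x1 + 0.049x2 + 0.044x3 + 0.452x4 s.t.:
  0.06x1 + 1x2 + 1x3 + 1x4 ≥ 2.11   (fines)
  1x2 + 1x3 + 1x4 ≥ 1.84   (binder content)
  0.02x1 + 0.51x2 + 0.42x3 + 1.48x4 ≥ 1.98   (28-day strength contribution)
  0.06x1 + 0.24x2 + 0.31x3 + 0.53x4 ≤ 0.81   (water demand)
  x3 ≤ 1.7
  x4 ≤ 2
  x1, x2, x3, x4 ≥ 0.
The minimum-cost mix takes nothing from recycled aggregate, natural pozzolan — only fly ash, silica fume. The 28-day strength contribution and water demand requirements are met with equality.
That vertex is x2 = 1.76, x4 = 0.7314.
Total cost: 0.049·1.76 + 0.452·0.7314 = 0.41683.

£0.417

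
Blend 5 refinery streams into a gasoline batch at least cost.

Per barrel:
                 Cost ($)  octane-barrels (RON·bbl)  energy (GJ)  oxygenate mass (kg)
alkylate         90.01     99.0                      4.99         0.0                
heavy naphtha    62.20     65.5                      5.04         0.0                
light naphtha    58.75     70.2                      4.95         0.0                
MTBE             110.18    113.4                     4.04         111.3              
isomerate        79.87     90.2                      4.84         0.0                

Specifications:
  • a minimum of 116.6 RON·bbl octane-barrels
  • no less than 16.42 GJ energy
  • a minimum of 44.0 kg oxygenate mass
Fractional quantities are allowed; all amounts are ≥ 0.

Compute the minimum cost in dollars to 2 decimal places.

Set it up as a linear program. Let x1 = barrels of alkylate, x2 = barrels of heavy naphtha, x3 = barrels of light naphtha, x4 = barrels of MTBE, x5 = barrels of isomerate.
Minimize 90.01x1 + 62.2x2 + 58.75x3 + 110.18x4 + 79.87x5 with:
  99x1 + 65.5x2 + 70.2x3 + 113.4x4 + 90.2x5 ≥ 116.6   (octane-barrels)
  4.99x1 + 5.04x2 + 4.95x3 + 4.04x4 + 4.84x5 ≥ 16.42   (energy)
  111.3x4 ≥ 44   (oxygenate mass)
  x1, x2, x3, x4, x5 ≥ 0.
At the optimum only light naphtha, MTBE are positive (alkylate, heavy naphtha, isomerate = 0). The energy and oxygenate mass requirements are met with equality.
So light naphtha = 2.99452 barrels, MTBE = 0.395328 barrels.
Total cost: 58.75·2.99452 + 110.18·0.395328 = 219.4853.

$219.49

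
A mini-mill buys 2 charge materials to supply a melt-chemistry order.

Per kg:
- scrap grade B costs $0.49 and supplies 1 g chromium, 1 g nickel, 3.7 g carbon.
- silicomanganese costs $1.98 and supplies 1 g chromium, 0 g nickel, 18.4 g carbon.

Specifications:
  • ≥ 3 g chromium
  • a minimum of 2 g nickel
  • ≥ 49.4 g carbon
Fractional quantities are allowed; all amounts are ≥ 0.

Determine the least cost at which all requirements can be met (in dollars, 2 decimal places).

Let x1 = kg of scrap grade B, x2 = kg of silicomanganese.
Minimize 0.49x1 + 1.98x2 s.t.:
  1x1 + 1x2 ≥ 3   (chromium)
  1x1 ≥ 2   (nickel)
  3.7x1 + 18.4x2 ≥ 49.4   (carbon)
  x1, x2 ≥ 0.
Both inputs are positive at the optimum. The nickel and carbon requirements are met with equality.
Solving gives x1 = 2, x2 = 2.283.
Objective = 0.49·2 + 1.98·2.283 = 5.5003.

$5.50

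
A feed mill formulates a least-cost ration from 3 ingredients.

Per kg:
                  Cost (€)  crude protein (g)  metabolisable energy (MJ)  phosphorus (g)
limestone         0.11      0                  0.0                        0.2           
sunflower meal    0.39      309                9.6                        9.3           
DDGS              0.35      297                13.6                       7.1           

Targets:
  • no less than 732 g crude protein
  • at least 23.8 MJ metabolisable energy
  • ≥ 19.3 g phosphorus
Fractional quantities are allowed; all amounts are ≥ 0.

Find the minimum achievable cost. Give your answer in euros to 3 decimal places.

Let x1 = kg of limestone, x2 = kg of sunflower meal, x3 = kg of DDGS.
min 0.11x1 + 0.39x2 + 0.35x3 s.t.:
  309x2 + 297x3 ≥ 732   (crude protein)
  9.6x2 + 13.6x3 ≥ 23.8   (metabolisable energy)
  0.2x1 + 9.3x2 + 7.1x3 ≥ 19.3   (phosphorus)
  x1, x2, x3 ≥ 0.
The minimum-cost mix takes nothing from limestone — only sunflower meal, DDGS. The crude protein and phosphorus requirements are met with equality.
That vertex is x2 = 0.9414, x3 = 1.485.
Cost = 0.39·0.9414 + 0.35·1.485 = 0.88690.

€0.887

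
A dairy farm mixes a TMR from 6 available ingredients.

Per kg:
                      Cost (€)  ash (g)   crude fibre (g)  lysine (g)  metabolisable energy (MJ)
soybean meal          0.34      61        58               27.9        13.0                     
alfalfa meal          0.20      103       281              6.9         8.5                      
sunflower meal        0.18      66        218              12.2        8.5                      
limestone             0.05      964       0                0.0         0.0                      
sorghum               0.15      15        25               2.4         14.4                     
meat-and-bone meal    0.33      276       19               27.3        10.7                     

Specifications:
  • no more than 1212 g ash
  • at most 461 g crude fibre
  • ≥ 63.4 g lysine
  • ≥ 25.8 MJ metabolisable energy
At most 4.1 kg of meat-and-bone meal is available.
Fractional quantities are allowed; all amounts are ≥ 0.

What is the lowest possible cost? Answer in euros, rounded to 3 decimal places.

Set it up as a linear program. Let x1 = kg of soybean meal, x2 = kg of alfalfa meal, x3 = kg of sunflower meal, x4 = kg of limestone, x5 = kg of sorghum, x6 = kg of meat-and-bone meal.
Minimise 0.34x1 + 0.2x2 + 0.18x3 + 0.05x4 + 0.15x5 + 0.33x6 subject to:
  61x1 + 103x2 + 66x3 + 964x4 + 15x5 + 276x6 ≤ 1212   (ash)
  58x1 + 281x2 + 218x3 + 25x5 + 19x6 ≤ 461   (crude fibre)
  27.9x1 + 6.9x2 + 12.2x3 + 2.4x5 + 27.3x6 ≥ 63.4   (lysine)
  13x1 + 8.5x2 + 8.5x3 + 14.4x5 + 10.7x6 ≥ 25.8   (metabolisable energy)
  x6 ≤ 4.1
  x1, x2, x3, x4, x5, x6 ≥ 0.
The cheapest feasible vertex uses only soybean meal, meat-and-bone meal; alfalfa meal, sunflower meal, limestone, sorghum are not used. There the lysine and metabolisable energy constraints are tight.
That vertex is x1 = 0.4605, x6 = 1.852.
Cost = 0.34·0.4605 + 0.33·1.852 = 0.76773.

€0.768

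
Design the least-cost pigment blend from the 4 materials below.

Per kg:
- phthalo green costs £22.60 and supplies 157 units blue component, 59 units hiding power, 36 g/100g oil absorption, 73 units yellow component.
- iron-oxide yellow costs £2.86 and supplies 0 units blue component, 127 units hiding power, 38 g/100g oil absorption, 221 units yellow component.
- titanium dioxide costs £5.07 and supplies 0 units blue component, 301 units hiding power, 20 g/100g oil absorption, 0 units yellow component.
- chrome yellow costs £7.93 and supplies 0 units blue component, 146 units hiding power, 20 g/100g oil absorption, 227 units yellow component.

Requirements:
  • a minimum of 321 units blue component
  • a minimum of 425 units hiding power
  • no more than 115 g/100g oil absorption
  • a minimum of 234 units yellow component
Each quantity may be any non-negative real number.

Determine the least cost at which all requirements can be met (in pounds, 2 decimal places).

Set it up as a linear program. Let x1 = kg of phthalo green, x2 = kg of iron-oxide yellow, x3 = kg of titanium dioxide, x4 = kg of chrome yellow.
min 22.6x1 + 2.86x2 + 5.07x3 + 7.93x4 s.t.:
  157x1 ≥ 321   (blue component)
  59x1 + 127x2 + 301x3 + 146x4 ≥ 425   (hiding power)
  36x1 + 38x2 + 20x3 + 20x4 ≤ 115   (oil absorption)
  73x1 + 221x2 + 227x4 ≥ 234   (yellow component)
  x1, x2, x3, x4 ≥ 0.
The cheapest feasible vertex uses only phthalo green, iron-oxide yellow, titanium dioxide; chrome yellow is not used. The blue component, hiding power, yellow component requirements are met with equality.
That vertex is x1 = 2.0446, x2 = 0.38346, x3 = 0.8494.
Cost = 22.6·2.0446 + 2.86·0.38346 + 5.07·0.8494 = 51.6111.

£51.61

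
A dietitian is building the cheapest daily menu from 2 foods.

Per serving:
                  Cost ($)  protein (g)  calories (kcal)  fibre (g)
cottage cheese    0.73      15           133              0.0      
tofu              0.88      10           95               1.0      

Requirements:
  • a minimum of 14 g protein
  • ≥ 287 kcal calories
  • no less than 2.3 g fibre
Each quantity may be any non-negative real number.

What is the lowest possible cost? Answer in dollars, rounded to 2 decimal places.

This is a linear program. Let x1 = servings of cottage cheese, x2 = servings of tofu.
min 0.73x1 + 0.88x2 subject to:
  15x1 + 10x2 ≥ 14   (protein)
  133x1 + 95x2 ≥ 287   (calories)
  1x2 ≥ 2.3   (fibre)
  x1, x2 ≥ 0.
Both inputs are positive at the optimum. The calories and fibre requirements are met with equality.
That vertex is x1 = 0.515, x2 = 2.3.
Cost = 0.73·0.515 + 0.88·2.3 = 2.4000.

$2.40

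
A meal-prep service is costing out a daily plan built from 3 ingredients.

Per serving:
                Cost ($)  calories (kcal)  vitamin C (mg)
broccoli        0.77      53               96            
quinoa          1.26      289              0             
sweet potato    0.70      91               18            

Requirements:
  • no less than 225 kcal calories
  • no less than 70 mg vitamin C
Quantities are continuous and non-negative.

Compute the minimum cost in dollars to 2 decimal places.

$1.37

Treat it as an LP. Let x1 = servings of broccoli, x2 = servings of quinoa, x3 = servings of sweet potato.
Minimize 0.77x1 + 1.26x2 + 0.7x3 with:
  53x1 + 289x2 + 91x3 ≥ 225   (calories)
  96x1 + 18x3 ≥ 70   (vitamin C)
  x1, x2, x3 ≥ 0.
At the optimum only broccoli, quinoa are positive (sweet potato = 0). Binding constraints: calories and vitamin C.
Solving gives x1 = 0.7292, x2 = 0.6448.
Total cost: 0.77·0.7292 + 1.26·0.6448 = 1.3739.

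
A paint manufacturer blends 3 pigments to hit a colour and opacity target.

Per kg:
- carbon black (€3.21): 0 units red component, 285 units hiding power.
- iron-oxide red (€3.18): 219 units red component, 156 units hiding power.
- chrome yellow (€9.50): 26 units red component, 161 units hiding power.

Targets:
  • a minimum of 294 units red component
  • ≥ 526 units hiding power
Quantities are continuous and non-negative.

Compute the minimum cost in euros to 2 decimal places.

€7.83

Let x1 = kg of carbon black, x2 = kg of iron-oxide red, x3 = kg of chrome yellow.
Minimise 3.21x1 + 3.18x2 + 9.5x3 s.t.:
  219x2 + 26x3 ≥ 294   (red component)
  285x1 + 156x2 + 161x3 ≥ 526   (hiding power)
  x1, x2, x3 ≥ 0.
The optimal basis is {carbon black, iron-oxide red}; chrome yellow drops out. Binding constraints: red component and hiding power.
That vertex is x1 = 1.111, x2 = 1.342.
Cost = 3.21·1.111 + 3.18·1.342 = 7.8339.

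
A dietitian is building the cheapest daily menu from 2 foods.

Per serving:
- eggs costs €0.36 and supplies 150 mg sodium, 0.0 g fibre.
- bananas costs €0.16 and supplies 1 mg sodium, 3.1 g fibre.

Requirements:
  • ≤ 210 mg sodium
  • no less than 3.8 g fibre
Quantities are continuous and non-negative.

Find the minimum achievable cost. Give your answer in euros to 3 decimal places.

€0.196

Set it up as a linear program. Let x1 = servings of eggs, x2 = servings of bananas.
Minimize 0.36x1 + 0.16x2 s.t.:
  150x1 + 1x2 ≤ 210   (sodium)
  3.1x2 ≥ 3.8   (fibre)
  x1, x2 ≥ 0.
The optimal basis is {bananas}; eggs drops out. There the fibre constraint is tight.
Solving gives x2 = 1.226.
Cost = 0.16·1.226 = 0.19616.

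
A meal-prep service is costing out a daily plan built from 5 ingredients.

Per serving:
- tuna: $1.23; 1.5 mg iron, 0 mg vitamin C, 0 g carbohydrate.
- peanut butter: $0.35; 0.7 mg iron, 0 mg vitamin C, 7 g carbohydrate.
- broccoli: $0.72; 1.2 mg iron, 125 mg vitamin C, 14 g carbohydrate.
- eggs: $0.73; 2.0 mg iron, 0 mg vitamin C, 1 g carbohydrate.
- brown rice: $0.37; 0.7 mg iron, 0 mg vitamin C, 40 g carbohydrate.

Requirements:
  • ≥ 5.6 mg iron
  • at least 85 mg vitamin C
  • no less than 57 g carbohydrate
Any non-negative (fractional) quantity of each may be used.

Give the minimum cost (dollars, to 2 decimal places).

Treat it as an LP. Let x1 = servings of tuna, x2 = servings of peanut butter, x3 = servings of broccoli, x4 = servings of eggs, x5 = servings of brown rice.
Minimize 1.23x1 + 0.35x2 + 0.72x3 + 0.73x4 + 0.37x5 s.t.:
  1.5x1 + 0.7x2 + 1.2x3 + 2x4 + 0.7x5 ≥ 5.6   (iron)
  125x3 ≥ 85   (vitamin C)
  7x2 + 14x3 + 1x4 + 40x5 ≥ 57   (carbohydrate)
  x1, x2, x3, x4, x5 ≥ 0.
The minimum-cost mix takes nothing from tuna, peanut butter — only broccoli, eggs, brown rice. There the iron, vitamin C, carbohydrate constraints are tight.
Solving gives x3 = 0.68, x4 = 1.994, x5 = 1.137.
Total cost: 0.72·0.68 + 0.73·1.994 + 0.37·1.137 = 2.3659.

$2.37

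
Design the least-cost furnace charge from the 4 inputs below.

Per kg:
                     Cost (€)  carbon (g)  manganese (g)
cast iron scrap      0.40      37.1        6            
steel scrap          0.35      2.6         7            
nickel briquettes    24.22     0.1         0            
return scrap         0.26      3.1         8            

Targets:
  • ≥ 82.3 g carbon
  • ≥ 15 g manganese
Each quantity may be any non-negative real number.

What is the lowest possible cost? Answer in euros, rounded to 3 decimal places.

€0.938

Let x1 = kg of cast iron scrap, x2 = kg of steel scrap, x3 = kg of nickel briquettes, x4 = kg of return scrap.
Minimize 0.4x1 + 0.35x2 + 24.22x3 + 0.26x4 with:
  37.1x1 + 2.6x2 + 0.1x3 + 3.1x4 ≥ 82.3   (carbon)
  6x1 + 7x2 + 8x4 ≥ 15   (manganese)
  x1, x2, x3, x4 ≥ 0.
The minimum-cost mix takes nothing from steel scrap, nickel briquettes — only cast iron scrap, return scrap. There the carbon and manganese constraints are tight.
Solving gives x1 = 2.199, x4 = 0.2254.
Total cost: 0.4·2.199 + 0.26·0.2254 = 0.93820.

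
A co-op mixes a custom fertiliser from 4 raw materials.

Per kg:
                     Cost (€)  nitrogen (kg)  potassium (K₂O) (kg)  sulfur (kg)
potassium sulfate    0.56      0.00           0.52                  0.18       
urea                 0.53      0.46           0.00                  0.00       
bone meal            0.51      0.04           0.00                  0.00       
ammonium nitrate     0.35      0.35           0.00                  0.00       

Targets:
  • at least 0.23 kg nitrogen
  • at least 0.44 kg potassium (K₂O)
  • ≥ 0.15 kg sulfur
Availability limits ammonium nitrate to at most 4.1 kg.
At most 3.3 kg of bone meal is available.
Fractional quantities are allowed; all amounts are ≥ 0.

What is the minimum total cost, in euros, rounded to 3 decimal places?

This is a linear program. Let x1 = kg of potassium sulfate, x2 = kg of urea, x3 = kg of bone meal, x4 = kg of ammonium nitrate.
Minimize 0.56x1 + 0.53x2 + 0.51x3 + 0.35x4 subject to:
  0.46x2 + 0.04x3 + 0.35x4 ≥ 0.23   (nitrogen)
  0.52x1 ≥ 0.44   (potassium (K₂O))
  0.18x1 ≥ 0.15   (sulfur)
  x4 ≤ 4.1
  x3 ≤ 3.3
  x1, x2, x3, x4 ≥ 0.
The optimal basis is {potassium sulfate, ammonium nitrate}; urea, bone meal drop out. Binding constraints: nitrogen and potassium (K₂O).
Solving gives x1 = 0.8462, x4 = 0.6571.
Cost = 0.56·0.8462 + 0.35·0.6571 = 0.70386.

€0.704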